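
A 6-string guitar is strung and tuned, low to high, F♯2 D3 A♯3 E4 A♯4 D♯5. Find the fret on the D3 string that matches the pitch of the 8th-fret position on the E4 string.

Fret 8 on E4 is MIDI 64 + 8 = 72 (C5). On the D3 string (open MIDI 50), that pitch is 72 − 50 = fret 22.

22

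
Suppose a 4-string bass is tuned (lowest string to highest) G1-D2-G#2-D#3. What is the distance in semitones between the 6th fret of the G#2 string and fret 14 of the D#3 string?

G#2 at fret 6 → D3 (MIDI 50); D#3 at fret 14 → F4 (MIDI 65).
50 − 65 = -15, so the two pitches are 15 semitones apart, with F4 the higher.

15 semitones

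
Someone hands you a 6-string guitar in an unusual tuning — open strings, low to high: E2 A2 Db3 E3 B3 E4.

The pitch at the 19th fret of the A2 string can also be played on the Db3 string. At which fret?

A2 at fret 19 is A2 + 19 semitones = E4.
The open Db3 string is 4 semitones above the open A2, so the same pitch on the Db3 string lies at fret 19 − 4 = 15.

15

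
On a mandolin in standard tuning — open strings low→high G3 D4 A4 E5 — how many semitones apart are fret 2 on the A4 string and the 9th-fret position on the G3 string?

7 semitones

A4 at fret 2 → B4 (MIDI 71); G3 at fret 9 → E4 (MIDI 64).
71 − 64 = 7, so the two pitches are 7 semitones apart, with B4 the higher.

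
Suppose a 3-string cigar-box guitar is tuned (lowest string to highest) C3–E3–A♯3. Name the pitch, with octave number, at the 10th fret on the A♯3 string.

G♯4

A♯3 is MIDI 58. Adding 10 gives 68, which is G♯4.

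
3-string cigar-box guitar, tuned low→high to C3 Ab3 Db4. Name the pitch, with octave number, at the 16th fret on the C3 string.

E4

The open C3 string plus 16 semitones: C–Db–D–Eb–…–D–Eb–E.
The walk passes from B into C once, so the octave number goes from 3 to 4.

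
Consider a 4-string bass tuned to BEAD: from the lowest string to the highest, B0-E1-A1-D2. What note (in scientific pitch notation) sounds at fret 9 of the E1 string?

Each fret is one semitone, so E1 + 9 = C♯2.
(Equivalently spelled D♭2.)

C♯2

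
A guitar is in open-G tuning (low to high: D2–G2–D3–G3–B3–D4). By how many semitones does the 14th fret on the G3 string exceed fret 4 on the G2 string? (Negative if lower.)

22 semitones

G3 at fret 14 → A4 (MIDI 69); G2 at fret 4 → B2 (MIDI 47).
69 − 47 = 22, so the two pitches are 22 semitones apart.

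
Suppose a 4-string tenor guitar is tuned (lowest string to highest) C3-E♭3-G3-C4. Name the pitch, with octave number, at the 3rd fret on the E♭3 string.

The open E♭3 string plus 3 semitones: Eb–E–F–Gb.
No B→C boundary is crossed, so the octave stays at 3.

G♭3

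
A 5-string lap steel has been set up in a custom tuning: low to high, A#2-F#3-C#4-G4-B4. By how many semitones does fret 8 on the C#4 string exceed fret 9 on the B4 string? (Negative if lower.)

C#4 at fret 8 → A4 (MIDI 69); B4 at fret 9 → G#5 (MIDI 80).
69 − 80 = -11, so the two pitches are 11 semitones apart.

-11 semitones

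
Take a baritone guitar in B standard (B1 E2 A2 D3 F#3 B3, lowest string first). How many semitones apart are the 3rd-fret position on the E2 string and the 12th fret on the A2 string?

14 semitones

E2 at fret 3 → G2 (MIDI 43); A2 at fret 12 → A3 (MIDI 57).
43 − 57 = -14, so the two pitches are 14 semitones apart, with A3 the higher.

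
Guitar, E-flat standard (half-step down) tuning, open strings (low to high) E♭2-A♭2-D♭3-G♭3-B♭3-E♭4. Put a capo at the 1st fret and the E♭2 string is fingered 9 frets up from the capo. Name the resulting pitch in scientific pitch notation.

D♭3

The capo raises the open E♭2 by 1 semitone to E2; fretting 9 more gives E♭2 + 1 + 9 = E♭2 + 10 semitones = D♭3.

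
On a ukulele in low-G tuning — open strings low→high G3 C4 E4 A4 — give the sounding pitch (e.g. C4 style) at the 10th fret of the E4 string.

The open E4 string plus 10 semitones: E–F–F#–G–…–C–C#–D.
The walk passes from B into C once, so the octave number goes from 4 to 5.

D5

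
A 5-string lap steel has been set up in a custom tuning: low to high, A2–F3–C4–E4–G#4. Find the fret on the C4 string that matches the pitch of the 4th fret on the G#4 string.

Fret 4 on G#4 is MIDI 68 + 4 = 72 (C5). On the C4 string (open MIDI 60), that pitch is 72 − 60 = fret 12.

12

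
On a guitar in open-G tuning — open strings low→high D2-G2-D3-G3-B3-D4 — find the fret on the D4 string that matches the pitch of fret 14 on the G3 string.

Fret 14 on G3 is MIDI 55 + 14 = 69 (A4). On the D4 string (open MIDI 62), that pitch is 69 − 62 = fret 7.

7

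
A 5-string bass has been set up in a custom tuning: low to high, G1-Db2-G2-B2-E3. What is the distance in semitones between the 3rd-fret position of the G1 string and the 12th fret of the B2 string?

G1 at fret 3 → Bb1 (MIDI 34); B2 at fret 12 → B3 (MIDI 59).
34 − 59 = -25, so the two pitches are 25 semitones apart, with B3 the higher.

25 semitones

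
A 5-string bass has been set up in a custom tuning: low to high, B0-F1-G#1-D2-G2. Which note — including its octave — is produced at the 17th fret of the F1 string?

The open F1 string plus 17 semitones: F–F#–G–G#–…–G#–A–A#.
The walk passes from B into C once, so the octave number goes from 1 to 2.
(Equivalently spelled Bb2.)

A#2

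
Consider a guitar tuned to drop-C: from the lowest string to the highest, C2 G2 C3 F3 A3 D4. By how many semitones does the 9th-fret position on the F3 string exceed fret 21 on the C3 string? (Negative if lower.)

-7 semitones

F3 at fret 9 → D4 (MIDI 62); C3 at fret 21 → A4 (MIDI 69).
62 − 69 = -7, so the two pitches are 7 semitones apart.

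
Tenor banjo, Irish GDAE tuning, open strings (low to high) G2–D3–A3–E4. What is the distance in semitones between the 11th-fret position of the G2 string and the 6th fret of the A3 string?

G2 at fret 11 → F#3 (MIDI 54); A3 at fret 6 → D#4 (MIDI 63).
54 − 63 = -9, so the two pitches are 9 semitones apart, with D#4 the higher.

9 semitones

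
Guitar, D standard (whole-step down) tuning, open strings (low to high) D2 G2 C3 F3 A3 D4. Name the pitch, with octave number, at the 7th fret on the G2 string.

Each fret is one semitone, so G2 + 7 = D3.

D3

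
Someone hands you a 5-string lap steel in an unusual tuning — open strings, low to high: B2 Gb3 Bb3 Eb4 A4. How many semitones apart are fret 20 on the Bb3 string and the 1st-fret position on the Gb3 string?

Bb3 at fret 20 → Gb5 (MIDI 78); Gb3 at fret 1 → G3 (MIDI 55).
78 − 55 = 23, so the two pitches are 23 semitones apart, with Gb5 the higher.

23 semitones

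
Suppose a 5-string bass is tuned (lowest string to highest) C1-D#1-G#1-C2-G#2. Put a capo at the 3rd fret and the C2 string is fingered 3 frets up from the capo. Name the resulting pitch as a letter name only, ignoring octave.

F#

The capo raises the open C2 by 3 semitones to D#2; fretting 3 more gives C2 + 3 + 3 = C2 + 6 semitones, landing on F#.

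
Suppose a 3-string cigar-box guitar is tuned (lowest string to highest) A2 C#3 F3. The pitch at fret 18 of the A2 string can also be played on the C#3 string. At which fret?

14

Fret 18 on A2 is MIDI 45 + 18 = 63 (D#4). On the C#3 string (open MIDI 49), that pitch is 63 − 49 = fret 14.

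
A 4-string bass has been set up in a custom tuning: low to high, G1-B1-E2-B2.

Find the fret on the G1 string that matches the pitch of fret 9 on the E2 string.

E2 at fret 9 is E2 + 9 semitones = D♭3.
The open G1 string is 9 semitones below the open E2, so the same pitch on the G1 string lies at fret 9 + 9 = 18.

18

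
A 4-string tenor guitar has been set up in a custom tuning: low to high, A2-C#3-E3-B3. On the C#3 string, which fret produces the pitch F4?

16

F4 is 16 semitones above the open C#3 (C#–D–D#–E–…–D#–E–F), so it sits at fret 16.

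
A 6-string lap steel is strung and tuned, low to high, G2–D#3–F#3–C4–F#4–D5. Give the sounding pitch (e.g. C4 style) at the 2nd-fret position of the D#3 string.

Each fret is one semitone, so D#3 + 2 = F3.

F3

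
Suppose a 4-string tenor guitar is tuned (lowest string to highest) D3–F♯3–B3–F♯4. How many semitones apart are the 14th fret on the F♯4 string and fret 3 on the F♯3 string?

F♯4 at fret 14 → G♯5 (MIDI 80); F♯3 at fret 3 → A3 (MIDI 57).
80 − 57 = 23, so the two pitches are 23 semitones apart, with G♯5 the higher.

23 semitones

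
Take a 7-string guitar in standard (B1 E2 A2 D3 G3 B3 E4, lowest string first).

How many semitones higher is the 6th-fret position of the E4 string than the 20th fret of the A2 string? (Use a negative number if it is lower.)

5 semitones

E4 at fret 6 → A#4 (MIDI 70); A2 at fret 20 → F4 (MIDI 65).
70 − 65 = 5, so the two pitches are 5 semitones apart.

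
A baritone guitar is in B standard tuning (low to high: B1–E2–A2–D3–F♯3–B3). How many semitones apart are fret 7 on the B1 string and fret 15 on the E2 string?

13 semitones

B1 at fret 7 → F♯2 (MIDI 42); E2 at fret 15 → G3 (MIDI 55).
42 − 55 = -13, so the two pitches are 13 semitones apart, with G3 the higher.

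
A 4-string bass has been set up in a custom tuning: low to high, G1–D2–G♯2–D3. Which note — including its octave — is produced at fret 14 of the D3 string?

The open D3 string plus 14 semitones: D–D#–E–F–…–D–D#–E.
The walk passes from B into C once, so the octave number goes from 3 to 4.

E4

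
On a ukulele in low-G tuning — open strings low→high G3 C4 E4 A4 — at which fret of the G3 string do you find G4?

12

G4 is 12 semitones above the open G3 (G–G#–A–A#–…–F–F#–G), so it sits at fret 12.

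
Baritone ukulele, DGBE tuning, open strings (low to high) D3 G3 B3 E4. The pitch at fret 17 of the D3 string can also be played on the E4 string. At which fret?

Fret 17 on D3 is MIDI 50 + 17 = 67 (G4). On the E4 string (open MIDI 64), that pitch is 67 − 64 = fret 3.

3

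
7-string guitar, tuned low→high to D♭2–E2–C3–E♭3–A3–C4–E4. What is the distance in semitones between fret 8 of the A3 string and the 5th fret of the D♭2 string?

23 semitones

A3 at fret 8 → F4 (MIDI 65); D♭2 at fret 5 → G♭2 (MIDI 42).
65 − 42 = 23, so the two pitches are 23 semitones apart, with F4 the higher.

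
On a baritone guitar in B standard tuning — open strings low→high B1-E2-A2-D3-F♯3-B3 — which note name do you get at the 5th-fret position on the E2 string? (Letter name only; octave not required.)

A

E2 is MIDI 40. Adding 5 gives 45; 45 mod 12 = 9, i.e. A.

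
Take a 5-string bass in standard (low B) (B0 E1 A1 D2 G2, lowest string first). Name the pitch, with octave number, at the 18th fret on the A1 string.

D#3

A1 is MIDI 33. Adding 18 gives 51, which is D#3.
(Equivalently spelled Eb3.)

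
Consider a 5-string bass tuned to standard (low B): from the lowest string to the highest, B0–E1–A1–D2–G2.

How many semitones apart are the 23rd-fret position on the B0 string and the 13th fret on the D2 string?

5 semitones

B0 at fret 23 → A#2 (MIDI 46); D2 at fret 13 → D#3 (MIDI 51).
46 − 51 = -5, so the two pitches are 5 semitones apart, with D#3 the higher.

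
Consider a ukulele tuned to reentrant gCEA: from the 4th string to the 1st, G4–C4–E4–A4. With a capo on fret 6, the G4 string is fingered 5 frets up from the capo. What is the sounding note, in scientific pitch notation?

The capo raises the open G4 by 6 semitones to C#5; fretting 5 more gives G4 + 6 + 5 = G4 + 11 semitones = F#5.

F#5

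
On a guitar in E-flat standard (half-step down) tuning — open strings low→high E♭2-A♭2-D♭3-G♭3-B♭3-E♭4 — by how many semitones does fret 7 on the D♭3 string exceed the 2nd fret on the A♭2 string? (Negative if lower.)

10 semitones

D♭3 at fret 7 → A♭3 (MIDI 56); A♭2 at fret 2 → B♭2 (MIDI 46).
56 − 46 = 10, so the two pitches are 10 semitones apart.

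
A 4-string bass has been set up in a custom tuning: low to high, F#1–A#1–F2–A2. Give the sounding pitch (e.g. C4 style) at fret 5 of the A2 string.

The open A2 string plus 5 semitones: A–A#–B–C–C#–D.
The walk passes from B into C once, so the octave number goes from 2 to 3.

D3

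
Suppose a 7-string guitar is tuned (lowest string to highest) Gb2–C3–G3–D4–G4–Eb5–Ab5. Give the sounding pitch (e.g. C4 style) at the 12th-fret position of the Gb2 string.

Gb2 is MIDI 42. Adding 12 gives 54, which is Gb3.

Gb3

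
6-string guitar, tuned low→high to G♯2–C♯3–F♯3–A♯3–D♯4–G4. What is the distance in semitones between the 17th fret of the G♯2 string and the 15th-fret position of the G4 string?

21 semitones

G♯2 at fret 17 → C♯4 (MIDI 61); G4 at fret 15 → A♯5 (MIDI 82).
61 − 82 = -21, so the two pitches are 21 semitones apart, with A♯5 the higher.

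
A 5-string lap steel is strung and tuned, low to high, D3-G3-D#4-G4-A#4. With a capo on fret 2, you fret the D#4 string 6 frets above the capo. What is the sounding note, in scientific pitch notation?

B4

The capo raises the open D#4 by 2 semitones to F4; fretting 6 more gives D#4 + 2 + 6 = D#4 + 8 semitones = B4.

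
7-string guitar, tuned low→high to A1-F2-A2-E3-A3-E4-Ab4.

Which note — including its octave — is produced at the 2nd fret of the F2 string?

F2 is MIDI 41. Adding 2 gives 43, which is G2.

G2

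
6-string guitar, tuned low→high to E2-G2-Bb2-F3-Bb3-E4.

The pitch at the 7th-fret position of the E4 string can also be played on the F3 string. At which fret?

18

E4 at fret 7 is E4 + 7 semitones = B4.
The open F3 string is 11 semitones below the open E4, so the same pitch on the F3 string lies at fret 7 + 11 = 18.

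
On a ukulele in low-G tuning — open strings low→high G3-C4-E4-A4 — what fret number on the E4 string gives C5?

8

C5 is 8 semitones above the open E4 (E–F–F#–G–G#–A–A#–B–C), so it sits at fret 8.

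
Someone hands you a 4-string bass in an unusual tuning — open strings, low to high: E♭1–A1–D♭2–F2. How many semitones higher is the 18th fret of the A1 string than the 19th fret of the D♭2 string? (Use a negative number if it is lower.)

A1 at fret 18 → E♭3 (MIDI 51); D♭2 at fret 19 → A♭3 (MIDI 56).
51 − 56 = -5, so the two pitches are 5 semitones apart.

-5 semitones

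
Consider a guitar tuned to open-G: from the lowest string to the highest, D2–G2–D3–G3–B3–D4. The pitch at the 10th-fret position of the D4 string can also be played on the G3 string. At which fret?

17

Fret 10 on D4 is MIDI 62 + 10 = 72 (C5). On the G3 string (open MIDI 55), that pitch is 72 − 55 = fret 17.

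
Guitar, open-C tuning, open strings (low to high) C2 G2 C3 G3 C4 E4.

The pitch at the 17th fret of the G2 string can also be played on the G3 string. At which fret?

5

Fret 17 on G2 is MIDI 43 + 17 = 60 (C4). On the G3 string (open MIDI 55), that pitch is 60 − 55 = fret 5.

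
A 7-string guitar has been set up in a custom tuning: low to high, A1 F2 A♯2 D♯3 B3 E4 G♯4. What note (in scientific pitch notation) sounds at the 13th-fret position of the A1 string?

A♯2

The open A1 string plus 13 semitones: A–A#–B–C–…–G#–A–A#.
The walk passes from B into C once, so the octave number goes from 1 to 2.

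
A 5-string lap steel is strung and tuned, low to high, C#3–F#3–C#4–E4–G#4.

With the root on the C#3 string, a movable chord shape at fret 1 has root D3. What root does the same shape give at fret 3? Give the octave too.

Moving from fret 1 to fret 3 shifts the root by 2 semitones.
D3 up 2 semitones is E3.

E3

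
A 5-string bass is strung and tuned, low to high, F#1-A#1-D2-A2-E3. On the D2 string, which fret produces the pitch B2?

9

B2 is 9 semitones above the open D2 (D–D#–E–F–F#–G–G#–A–A#–B), so it sits at fret 9.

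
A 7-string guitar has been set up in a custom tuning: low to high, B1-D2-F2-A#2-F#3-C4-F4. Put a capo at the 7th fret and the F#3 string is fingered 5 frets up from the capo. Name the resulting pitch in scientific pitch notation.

The capo raises the open F#3 by 7 semitones to C#4; fretting 5 more gives F#3 + 7 + 5 = F#3 + 12 semitones = F#4.

F#4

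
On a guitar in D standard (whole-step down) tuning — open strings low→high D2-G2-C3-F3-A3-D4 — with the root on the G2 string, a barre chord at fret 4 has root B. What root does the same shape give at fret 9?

E

Moving from fret 4 to fret 9 shifts the root by 5 semitones.
B up 5 semitones is E.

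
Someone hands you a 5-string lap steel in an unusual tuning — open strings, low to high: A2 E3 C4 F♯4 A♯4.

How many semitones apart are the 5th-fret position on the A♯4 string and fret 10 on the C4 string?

5 semitones

A♯4 at fret 5 → D♯5 (MIDI 75); C4 at fret 10 → A♯4 (MIDI 70).
75 − 70 = 5, so the two pitches are 5 semitones apart, with D♯5 the higher.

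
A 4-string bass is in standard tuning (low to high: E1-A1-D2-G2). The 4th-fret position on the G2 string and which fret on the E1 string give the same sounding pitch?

19

Fret 4 on G2 is MIDI 43 + 4 = 47 (B2). On the E1 string (open MIDI 28), that pitch is 47 − 28 = fret 19.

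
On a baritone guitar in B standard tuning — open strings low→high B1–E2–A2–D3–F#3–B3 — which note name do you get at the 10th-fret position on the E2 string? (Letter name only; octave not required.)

Each fret is one semitone, so E2 + 10 = D.

D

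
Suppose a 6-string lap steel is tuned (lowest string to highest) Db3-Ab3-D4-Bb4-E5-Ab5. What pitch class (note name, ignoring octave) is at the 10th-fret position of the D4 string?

The open D4 string plus 10 semitones: D–Eb–E–F–…–Bb–B–C.

C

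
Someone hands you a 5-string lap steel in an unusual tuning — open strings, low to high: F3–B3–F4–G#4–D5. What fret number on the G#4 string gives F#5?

10

F#5 is 10 semitones above the open G#4 (G#–A–A#–B–…–E–F–F#), so it sits at fret 10.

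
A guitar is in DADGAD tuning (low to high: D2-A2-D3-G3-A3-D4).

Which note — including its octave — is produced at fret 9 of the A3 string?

F#4

Each fret is one semitone, so A3 + 9 = F#4.
(Equivalently spelled Gb4.)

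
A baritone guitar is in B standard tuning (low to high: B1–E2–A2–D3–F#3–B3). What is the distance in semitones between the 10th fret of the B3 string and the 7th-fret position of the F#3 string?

B3 at fret 10 → A4 (MIDI 69); F#3 at fret 7 → C#4 (MIDI 61).
69 − 61 = 8, so the two pitches are 8 semitones apart, with A4 the higher.

8 semitones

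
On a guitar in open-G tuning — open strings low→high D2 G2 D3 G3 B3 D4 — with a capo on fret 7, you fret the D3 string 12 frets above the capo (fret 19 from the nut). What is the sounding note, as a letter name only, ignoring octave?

The capo raises the open D3 by 7 semitones to A3; fretting 12 more gives D3 + 7 + 12 = D3 + 19 semitones, landing on A.

A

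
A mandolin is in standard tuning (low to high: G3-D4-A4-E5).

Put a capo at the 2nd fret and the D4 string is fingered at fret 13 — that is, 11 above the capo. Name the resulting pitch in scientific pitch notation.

The capo raises the open D4 by 2 semitones to E4; fretting 11 more gives D4 + 2 + 11 = D4 + 13 semitones = D#5.

D#5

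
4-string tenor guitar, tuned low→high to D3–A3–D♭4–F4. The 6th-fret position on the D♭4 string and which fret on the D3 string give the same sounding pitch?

17

D♭4 at fret 6 is D♭4 + 6 semitones = G4.
The open D3 string is 11 semitones below the open D♭4, so the same pitch on the D3 string lies at fret 6 + 11 = 17.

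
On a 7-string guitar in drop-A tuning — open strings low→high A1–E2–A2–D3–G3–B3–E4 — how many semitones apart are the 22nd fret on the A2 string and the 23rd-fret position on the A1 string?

11 semitones

A2 at fret 22 → G4 (MIDI 67); A1 at fret 23 → G#3 (MIDI 56).
67 − 56 = 11, so the two pitches are 11 semitones apart, with G4 the higher.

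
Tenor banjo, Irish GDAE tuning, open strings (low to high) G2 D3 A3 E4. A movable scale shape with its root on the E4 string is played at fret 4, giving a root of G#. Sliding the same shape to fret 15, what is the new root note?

Moving from fret 4 to fret 15 shifts the root by 11 semitones.
G# up 11 semitones is G.

G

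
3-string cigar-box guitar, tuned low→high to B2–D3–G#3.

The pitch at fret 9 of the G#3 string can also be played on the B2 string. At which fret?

G#3 at fret 9 is G#3 + 9 semitones = F4.
The open B2 string is 9 semitones below the open G#3, so the same pitch on the B2 string lies at fret 9 + 9 = 18.

18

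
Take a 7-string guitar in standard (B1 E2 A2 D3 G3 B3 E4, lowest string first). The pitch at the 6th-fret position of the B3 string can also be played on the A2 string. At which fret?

20

Fret 6 on B3 is MIDI 59 + 6 = 65 (F4). On the A2 string (open MIDI 45), that pitch is 65 − 45 = fret 20.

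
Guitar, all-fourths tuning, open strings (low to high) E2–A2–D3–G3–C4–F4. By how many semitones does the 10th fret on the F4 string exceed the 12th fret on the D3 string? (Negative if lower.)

F4 at fret 10 → D♯5 (MIDI 75); D3 at fret 12 → D4 (MIDI 62).
75 − 62 = 13, so the two pitches are 13 semitones apart.

13 semitones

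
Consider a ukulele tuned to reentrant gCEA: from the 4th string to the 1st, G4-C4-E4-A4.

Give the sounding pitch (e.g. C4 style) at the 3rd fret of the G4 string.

A#4

Each fret is one semitone, so G4 + 3 = A#4.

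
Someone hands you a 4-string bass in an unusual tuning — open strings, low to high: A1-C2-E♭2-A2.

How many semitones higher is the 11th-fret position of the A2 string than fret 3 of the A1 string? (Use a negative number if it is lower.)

A2 at fret 11 → A♭3 (MIDI 56); A1 at fret 3 → C2 (MIDI 36).
56 − 36 = 20, so the two pitches are 20 semitones apart.

20 semitones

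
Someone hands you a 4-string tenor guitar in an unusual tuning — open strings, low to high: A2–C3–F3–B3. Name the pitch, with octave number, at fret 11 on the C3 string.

C3 is MIDI 48. Adding 11 gives 59, which is B3.

B3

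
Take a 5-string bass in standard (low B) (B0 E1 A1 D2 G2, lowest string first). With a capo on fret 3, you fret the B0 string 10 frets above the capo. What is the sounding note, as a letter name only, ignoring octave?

The capo raises the open B0 by 3 semitones to D1; fretting 10 more gives B0 + 3 + 10 = B0 + 13 semitones, landing on C.

C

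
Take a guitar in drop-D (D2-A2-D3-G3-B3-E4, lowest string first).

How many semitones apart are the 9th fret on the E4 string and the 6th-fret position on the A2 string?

22 semitones

E4 at fret 9 → C♯5 (MIDI 73); A2 at fret 6 → D♯3 (MIDI 51).
73 − 51 = 22, so the two pitches are 22 semitones apart, with C♯5 the higher.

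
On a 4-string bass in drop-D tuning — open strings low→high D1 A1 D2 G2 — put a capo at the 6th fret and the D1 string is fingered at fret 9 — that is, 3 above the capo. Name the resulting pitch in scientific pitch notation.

B1

The capo raises the open D1 by 6 semitones to G#1; fretting 3 more gives D1 + 6 + 3 = D1 + 9 semitones = B1.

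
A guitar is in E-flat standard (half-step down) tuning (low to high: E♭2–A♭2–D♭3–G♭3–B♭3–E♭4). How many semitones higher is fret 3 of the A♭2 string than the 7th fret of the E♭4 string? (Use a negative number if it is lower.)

-23 semitones

A♭2 at fret 3 → B2 (MIDI 47); E♭4 at fret 7 → B♭4 (MIDI 70).
47 − 70 = -23, so the two pitches are 23 semitones apart.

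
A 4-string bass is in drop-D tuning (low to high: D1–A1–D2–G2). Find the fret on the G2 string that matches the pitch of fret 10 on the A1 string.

0

A1 at fret 10 is A1 + 10 semitones = G2.
The open G2 string is 10 semitones above the open A1, so the same pitch on the G2 string lies at fret 10 − 10 = 0.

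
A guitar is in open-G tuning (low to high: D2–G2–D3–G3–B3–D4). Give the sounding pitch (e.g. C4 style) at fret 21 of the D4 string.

The open D4 string plus 21 semitones: D–D#–E–F–…–A–A#–B.
The walk passes from B into C once, so the octave number goes from 4 to 5.

B5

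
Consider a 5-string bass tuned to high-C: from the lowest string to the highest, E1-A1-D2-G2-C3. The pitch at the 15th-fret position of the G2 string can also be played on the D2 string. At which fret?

Fret 15 on G2 is MIDI 43 + 15 = 58 (A#3). On the D2 string (open MIDI 38), that pitch is 58 − 38 = fret 20.

20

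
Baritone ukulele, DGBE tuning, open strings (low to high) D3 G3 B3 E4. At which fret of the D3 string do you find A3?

7

A3 is 7 semitones above the open D3 (D–D#–E–F–F#–G–G#–A), so it sits at fret 7.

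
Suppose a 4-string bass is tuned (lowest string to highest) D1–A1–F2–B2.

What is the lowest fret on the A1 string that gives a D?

From A1, count semitones up the chromatic scale until reaching D: A–Bb–B–C–Db–D — 5 steps.

5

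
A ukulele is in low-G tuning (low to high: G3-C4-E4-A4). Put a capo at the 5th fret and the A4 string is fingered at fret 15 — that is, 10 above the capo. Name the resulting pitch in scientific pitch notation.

The capo raises the open A4 by 5 semitones to D5; fretting 10 more gives A4 + 5 + 10 = A4 + 15 semitones = C6.

C6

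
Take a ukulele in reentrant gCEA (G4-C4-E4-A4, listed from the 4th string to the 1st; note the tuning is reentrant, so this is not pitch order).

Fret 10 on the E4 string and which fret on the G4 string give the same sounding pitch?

7

E4 at fret 10 is E4 + 10 semitones = D5.
The open G4 string is 3 semitones above the open E4, so the same pitch on the G4 string lies at fret 10 − 3 = 7.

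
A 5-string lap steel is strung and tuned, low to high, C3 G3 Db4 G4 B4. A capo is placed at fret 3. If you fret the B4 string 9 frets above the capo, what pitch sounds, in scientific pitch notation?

The capo raises the open B4 by 3 semitones to D5; fretting 9 more gives B4 + 3 + 9 = B4 + 12 semitones = B5.

B5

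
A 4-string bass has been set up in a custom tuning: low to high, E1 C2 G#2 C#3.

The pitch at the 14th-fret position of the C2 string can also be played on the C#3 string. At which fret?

Fret 14 on C2 is MIDI 36 + 14 = 50 (D3). On the C#3 string (open MIDI 49), that pitch is 50 − 49 = fret 1.

1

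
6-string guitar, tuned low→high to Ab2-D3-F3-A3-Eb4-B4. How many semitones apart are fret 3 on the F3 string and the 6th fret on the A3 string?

7 semitones

F3 at fret 3 → Ab3 (MIDI 56); A3 at fret 6 → Eb4 (MIDI 63).
56 − 63 = -7, so the two pitches are 7 semitones apart, with Eb4 the higher.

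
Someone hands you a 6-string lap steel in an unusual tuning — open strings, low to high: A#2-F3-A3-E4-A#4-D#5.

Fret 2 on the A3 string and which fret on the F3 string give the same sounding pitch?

Fret 2 on A3 is MIDI 57 + 2 = 59 (B3). On the F3 string (open MIDI 53), that pitch is 59 − 53 = fret 6.

6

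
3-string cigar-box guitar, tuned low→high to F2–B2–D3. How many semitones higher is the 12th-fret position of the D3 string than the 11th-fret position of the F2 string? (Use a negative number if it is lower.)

10 semitones

D3 at fret 12 → D4 (MIDI 62); F2 at fret 11 → E3 (MIDI 52).
62 − 52 = 10, so the two pitches are 10 semitones apart.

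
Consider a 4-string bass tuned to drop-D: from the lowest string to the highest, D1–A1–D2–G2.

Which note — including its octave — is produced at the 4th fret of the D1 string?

D1 is MIDI 26. Adding 4 gives 30, which is F#1.
(Equivalently spelled Gb1.)

F#1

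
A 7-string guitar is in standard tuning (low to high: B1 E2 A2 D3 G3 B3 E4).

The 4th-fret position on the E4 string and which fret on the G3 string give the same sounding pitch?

Fret 4 on E4 is MIDI 64 + 4 = 68 (G#4). On the G3 string (open MIDI 55), that pitch is 68 − 55 = fret 13.

13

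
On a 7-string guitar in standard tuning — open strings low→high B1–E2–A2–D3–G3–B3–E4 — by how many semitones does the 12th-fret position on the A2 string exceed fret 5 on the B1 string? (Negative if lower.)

17 semitones

A2 at fret 12 → A3 (MIDI 57); B1 at fret 5 → E2 (MIDI 40).
57 − 40 = 17, so the two pitches are 17 semitones apart.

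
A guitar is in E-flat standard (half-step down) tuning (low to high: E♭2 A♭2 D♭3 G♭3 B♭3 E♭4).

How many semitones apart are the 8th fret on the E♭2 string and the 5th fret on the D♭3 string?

E♭2 at fret 8 → B2 (MIDI 47); D♭3 at fret 5 → G♭3 (MIDI 54).
47 − 54 = -7, so the two pitches are 7 semitones apart, with G♭3 the higher.

7 semitones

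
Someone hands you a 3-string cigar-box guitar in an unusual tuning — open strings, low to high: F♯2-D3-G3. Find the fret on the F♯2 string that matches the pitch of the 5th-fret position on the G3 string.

Fret 5 on G3 is MIDI 55 + 5 = 60 (C4). On the F♯2 string (open MIDI 42), that pitch is 60 − 42 = fret 18.

18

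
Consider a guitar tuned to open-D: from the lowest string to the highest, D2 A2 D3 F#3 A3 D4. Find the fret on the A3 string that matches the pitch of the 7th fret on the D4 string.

12

D4 at fret 7 is D4 + 7 semitones = A4.
The open A3 string is 5 semitones below the open D4, so the same pitch on the A3 string lies at fret 7 + 5 = 12.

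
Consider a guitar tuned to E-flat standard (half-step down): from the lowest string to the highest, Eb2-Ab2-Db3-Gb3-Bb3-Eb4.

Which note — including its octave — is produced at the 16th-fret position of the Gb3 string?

Each fret is one semitone, so Gb3 + 16 = Bb4.
(Equivalently spelled A#4.)

Bb4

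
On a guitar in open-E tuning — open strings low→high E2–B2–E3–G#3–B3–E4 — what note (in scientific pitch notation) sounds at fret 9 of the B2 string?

G#3

B2 is MIDI 47. Adding 9 gives 56, which is G#3.
(Equivalently spelled Ab3.)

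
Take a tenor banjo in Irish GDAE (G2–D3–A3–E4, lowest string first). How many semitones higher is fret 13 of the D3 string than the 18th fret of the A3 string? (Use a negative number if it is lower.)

-12 semitones

D3 at fret 13 → D#4 (MIDI 63); A3 at fret 18 → D#5 (MIDI 75).
63 − 75 = -12, so the two pitches are 12 semitones apart.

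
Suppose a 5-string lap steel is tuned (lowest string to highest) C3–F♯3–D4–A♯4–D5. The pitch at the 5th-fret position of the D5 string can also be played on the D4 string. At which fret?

17

D5 at fret 5 is D5 + 5 semitones = G5.
The open D4 string is 12 semitones below the open D5, so the same pitch on the D4 string lies at fret 5 + 12 = 17.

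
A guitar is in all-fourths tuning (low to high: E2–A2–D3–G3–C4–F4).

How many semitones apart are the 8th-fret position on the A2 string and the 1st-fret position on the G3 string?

3 semitones

A2 at fret 8 → F3 (MIDI 53); G3 at fret 1 → G#3 (MIDI 56).
53 − 56 = -3, so the two pitches are 3 semitones apart, with G#3 the higher.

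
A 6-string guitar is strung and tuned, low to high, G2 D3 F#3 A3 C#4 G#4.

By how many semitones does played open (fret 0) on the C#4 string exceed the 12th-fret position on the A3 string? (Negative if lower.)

-8 semitones

C#4 at fret 0 → C#4 (MIDI 61); A3 at fret 12 → A4 (MIDI 69).
61 − 69 = -8, so the two pitches are 8 semitones apart.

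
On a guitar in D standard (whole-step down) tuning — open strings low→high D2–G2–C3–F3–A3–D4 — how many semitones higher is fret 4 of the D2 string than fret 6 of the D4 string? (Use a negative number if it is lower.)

D2 at fret 4 → F♯2 (MIDI 42); D4 at fret 6 → G♯4 (MIDI 68).
42 − 68 = -26, so the two pitches are 26 semitones apart.

-26 semitones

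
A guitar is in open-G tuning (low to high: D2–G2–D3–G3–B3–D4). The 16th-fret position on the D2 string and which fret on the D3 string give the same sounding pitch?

4

D2 at fret 16 is D2 + 16 semitones = F♯3.
The open D3 string is 12 semitones above the open D2, so the same pitch on the D3 string lies at fret 16 − 12 = 4.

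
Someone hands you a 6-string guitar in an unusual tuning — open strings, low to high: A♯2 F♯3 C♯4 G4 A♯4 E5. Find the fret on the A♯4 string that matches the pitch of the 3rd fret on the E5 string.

9

E5 at fret 3 is E5 + 3 semitones = G5.
The open A♯4 string is 6 semitones below the open E5, so the same pitch on the A♯4 string lies at fret 3 + 6 = 9.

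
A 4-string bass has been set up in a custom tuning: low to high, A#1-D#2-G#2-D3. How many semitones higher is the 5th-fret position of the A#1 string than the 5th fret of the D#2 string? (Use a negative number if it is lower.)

-5 semitones

A#1 at fret 5 → D#2 (MIDI 39); D#2 at fret 5 → G#2 (MIDI 44).
39 − 44 = -5, so the two pitches are 5 semitones apart.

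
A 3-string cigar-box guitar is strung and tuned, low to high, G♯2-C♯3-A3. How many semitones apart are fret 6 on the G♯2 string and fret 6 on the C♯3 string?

5 semitones

G♯2 at fret 6 → D3 (MIDI 50); C♯3 at fret 6 → G3 (MIDI 55).
50 − 55 = -5, so the two pitches are 5 semitones apart, with G3 the higher.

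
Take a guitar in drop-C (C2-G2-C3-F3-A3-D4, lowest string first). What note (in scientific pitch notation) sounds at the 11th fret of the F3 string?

F3 is MIDI 53. Adding 11 gives 64, which is E4.

E4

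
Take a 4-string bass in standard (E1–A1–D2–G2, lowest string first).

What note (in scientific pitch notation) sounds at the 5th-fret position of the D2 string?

G2

Each fret is one semitone, so D2 + 5 = G2.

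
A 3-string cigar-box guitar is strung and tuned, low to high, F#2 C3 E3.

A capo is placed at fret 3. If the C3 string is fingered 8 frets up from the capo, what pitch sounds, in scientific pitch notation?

The capo raises the open C3 by 3 semitones to D#3; fretting 8 more gives C3 + 3 + 8 = C3 + 11 semitones = B3.

B3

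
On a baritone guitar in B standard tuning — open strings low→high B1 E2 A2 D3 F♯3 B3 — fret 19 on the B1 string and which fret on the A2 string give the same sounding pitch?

9

Fret 19 on B1 is MIDI 35 + 19 = 54 (F♯3). On the A2 string (open MIDI 45), that pitch is 54 − 45 = fret 9.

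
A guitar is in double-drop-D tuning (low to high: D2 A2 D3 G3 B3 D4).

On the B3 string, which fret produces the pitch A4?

A4 is 10 semitones above the open B3 (B–C–C#–D–…–G–G#–A), so it sits at fret 10.

10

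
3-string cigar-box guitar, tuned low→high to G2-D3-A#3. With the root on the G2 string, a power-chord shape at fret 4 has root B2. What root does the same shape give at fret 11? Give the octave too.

Moving from fret 4 to fret 11 shifts the root by 7 semitones.
B2 up 7 semitones is F#3.

F#3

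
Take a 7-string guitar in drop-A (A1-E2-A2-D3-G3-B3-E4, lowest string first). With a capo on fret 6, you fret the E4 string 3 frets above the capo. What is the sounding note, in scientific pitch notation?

The capo raises the open E4 by 6 semitones to A♯4; fretting 3 more gives E4 + 6 + 3 = E4 + 9 semitones = C♯5.

C♯5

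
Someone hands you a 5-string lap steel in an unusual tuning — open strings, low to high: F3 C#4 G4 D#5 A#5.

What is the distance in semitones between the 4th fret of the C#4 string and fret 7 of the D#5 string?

17 semitones

C#4 at fret 4 → F4 (MIDI 65); D#5 at fret 7 → A#5 (MIDI 82).
65 − 82 = -17, so the two pitches are 17 semitones apart, with A#5 the higher.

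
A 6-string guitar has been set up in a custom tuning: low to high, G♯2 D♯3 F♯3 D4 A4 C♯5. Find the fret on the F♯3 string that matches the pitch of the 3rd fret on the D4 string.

11

D4 at fret 3 is D4 + 3 semitones = F4.
The open F♯3 string is 8 semitones below the open D4, so the same pitch on the F♯3 string lies at fret 3 + 8 = 11.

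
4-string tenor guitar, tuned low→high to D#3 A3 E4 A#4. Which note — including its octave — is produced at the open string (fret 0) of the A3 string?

Fret 0 is the open string itself, so the pitch is just A3.

A3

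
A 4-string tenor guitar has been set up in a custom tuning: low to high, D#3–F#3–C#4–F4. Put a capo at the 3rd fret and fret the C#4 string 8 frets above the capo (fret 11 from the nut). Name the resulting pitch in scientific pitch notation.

C5

The capo raises the open C#4 by 3 semitones to E4; fretting 8 more gives C#4 + 3 + 8 = C#4 + 11 semitones = C5.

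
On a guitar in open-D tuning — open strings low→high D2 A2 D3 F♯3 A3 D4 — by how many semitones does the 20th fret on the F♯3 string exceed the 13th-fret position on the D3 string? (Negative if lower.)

F♯3 at fret 20 → D5 (MIDI 74); D3 at fret 13 → D♯4 (MIDI 63).
74 − 63 = 11, so the two pitches are 11 semitones apart.

11 semitones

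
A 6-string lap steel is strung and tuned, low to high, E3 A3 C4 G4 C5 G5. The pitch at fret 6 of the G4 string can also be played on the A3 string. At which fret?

G4 at fret 6 is G4 + 6 semitones = C#5.
The open A3 string is 10 semitones below the open G4, so the same pitch on the A3 string lies at fret 6 + 10 = 16.

16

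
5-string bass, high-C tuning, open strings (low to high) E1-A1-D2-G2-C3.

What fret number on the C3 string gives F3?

F3 is 5 semitones above the open C3 (C–C#–D–D#–E–F), so it sits at fret 5.

5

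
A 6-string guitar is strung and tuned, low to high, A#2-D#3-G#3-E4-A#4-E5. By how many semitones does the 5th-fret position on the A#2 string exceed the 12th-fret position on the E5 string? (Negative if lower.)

-37 semitones

A#2 at fret 5 → D#3 (MIDI 51); E5 at fret 12 → E6 (MIDI 88).
51 − 88 = -37, so the two pitches are 37 semitones apart.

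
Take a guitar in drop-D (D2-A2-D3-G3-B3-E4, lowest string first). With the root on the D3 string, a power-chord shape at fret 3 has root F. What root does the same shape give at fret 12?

D

Moving from fret 3 to fret 12 shifts the root by 9 semitones.
F up 9 semitones is D.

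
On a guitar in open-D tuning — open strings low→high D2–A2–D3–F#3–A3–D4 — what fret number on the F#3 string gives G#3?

G#3 is 2 semitones above the open F#3 (F#–G–G#), so it sits at fret 2.

2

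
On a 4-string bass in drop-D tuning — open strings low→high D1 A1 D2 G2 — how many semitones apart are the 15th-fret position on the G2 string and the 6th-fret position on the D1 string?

G2 at fret 15 → A♯3 (MIDI 58); D1 at fret 6 → G♯1 (MIDI 32).
58 − 32 = 26, so the two pitches are 26 semitones apart, with A♯3 the higher.

26 semitones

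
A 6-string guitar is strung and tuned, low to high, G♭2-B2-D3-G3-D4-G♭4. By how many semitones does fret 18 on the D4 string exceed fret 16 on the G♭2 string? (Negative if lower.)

D4 at fret 18 → A♭5 (MIDI 80); G♭2 at fret 16 → B♭3 (MIDI 58).
80 − 58 = 22, so the two pitches are 22 semitones apart.

22 semitones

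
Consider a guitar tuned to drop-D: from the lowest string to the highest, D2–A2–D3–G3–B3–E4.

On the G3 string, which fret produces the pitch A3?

A3 is 2 semitones above the open G3 (G–G#–A), so it sits at fret 2.

2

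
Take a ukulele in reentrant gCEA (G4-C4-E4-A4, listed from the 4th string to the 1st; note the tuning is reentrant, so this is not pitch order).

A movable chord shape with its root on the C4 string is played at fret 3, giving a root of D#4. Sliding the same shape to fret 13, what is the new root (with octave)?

C#5

Moving from fret 3 to fret 13 shifts the root by 10 semitones.
D#4 up 10 semitones is C#5.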